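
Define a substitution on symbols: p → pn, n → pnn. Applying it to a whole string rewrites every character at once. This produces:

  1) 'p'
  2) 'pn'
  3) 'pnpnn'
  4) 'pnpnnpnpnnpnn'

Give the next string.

pnpnnpnpnnpnnpnpnnpnpnnpnnpnpnnpnn

Applying the rule to each of the 13 symbols of pnpnnpnpnnpnn gives the pieces pn pnn pn pnn pnn pn pnn pn pnn pnn pn pnn pnn, which concatenate to the answer.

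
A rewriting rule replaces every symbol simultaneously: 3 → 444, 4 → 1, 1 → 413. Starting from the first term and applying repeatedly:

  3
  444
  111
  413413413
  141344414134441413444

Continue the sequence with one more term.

Rewriting the 21 symbols of 141344414134441413444 one by one yields 413 1 413 444 1 1 1 413 1 413 444 1 1 1 413 1 413 444 1 1 1; concatenated:

413141344411141314134441114131413444111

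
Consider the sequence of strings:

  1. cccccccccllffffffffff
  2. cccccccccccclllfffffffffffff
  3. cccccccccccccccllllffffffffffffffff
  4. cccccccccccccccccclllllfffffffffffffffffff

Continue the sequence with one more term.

The n-th term is 3n c's then n-1 l's then 3n+1 f's, where the shown terms are n = 3, 4, 5, 6.
Setting n = 7 gives 21, 6, 22 characters in each block.

cccccccccccccccccccccllllllffffffffffffffffffffff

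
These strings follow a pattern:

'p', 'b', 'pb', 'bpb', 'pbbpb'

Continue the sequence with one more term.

From term 3 onward, concatenate the second-to-last term with the last: p·b = pb, b·pb = bpb, …
So term 6 is bpb·pbbpb.

bpbpbbpb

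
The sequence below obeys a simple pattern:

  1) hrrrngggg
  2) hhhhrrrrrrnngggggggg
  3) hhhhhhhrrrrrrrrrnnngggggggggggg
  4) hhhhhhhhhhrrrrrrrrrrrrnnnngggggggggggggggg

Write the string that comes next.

hhhhhhhhhhhhhrrrrrrrrrrrrrrrnnnnngggggggggggggggggggg

Reading off run lengths: h runs 1, 4, 7, 10; r runs 3, 6, 9, 12; n runs 1, 2, 3, 4; g runs 4, 8, 12, 16 — each is linear in n (n = 1, 2, …).
At n = 5 the blocks have lengths 13, 15, 5, 20.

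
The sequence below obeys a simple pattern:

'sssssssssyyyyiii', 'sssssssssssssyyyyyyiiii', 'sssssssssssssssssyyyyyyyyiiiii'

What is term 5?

sssssssssssssssssssssssssyyyyyyyyyyyyiiiiiii

Each string has the form s^{4n+1} y^{2n} i^{n+1}, where the shown terms are n = 2, 3, 4.
For term 5, n = 6, so the run lengths are 25, 12, 7.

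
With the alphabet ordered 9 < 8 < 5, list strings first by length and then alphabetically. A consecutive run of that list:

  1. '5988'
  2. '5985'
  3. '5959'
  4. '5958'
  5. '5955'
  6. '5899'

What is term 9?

5889

Advancing 3 positions from 5899 through 5899 → 5898 → 5895 reaches term 9.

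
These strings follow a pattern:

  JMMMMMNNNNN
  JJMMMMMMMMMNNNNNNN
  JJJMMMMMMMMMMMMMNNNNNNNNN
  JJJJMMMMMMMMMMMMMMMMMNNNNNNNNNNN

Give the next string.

Each string has the form J^{n} M^{4n+1} N^{2n+3} (n = 1, 2, …).
At n = 5 the blocks have lengths 5, 21, 13.

JJJJJMMMMMMMMMMMMMMMMMMMMMNNNNNNNNNNNNN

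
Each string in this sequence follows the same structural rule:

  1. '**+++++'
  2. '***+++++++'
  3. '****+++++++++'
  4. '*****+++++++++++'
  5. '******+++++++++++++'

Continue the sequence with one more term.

*******+++++++++++++++

Reading off run lengths: * runs 2, 3, 4, 5, 6; + runs 5, 7, 9, 11, 13 — each is linear in n, where the shown terms are n = 2, 3, 4, 5, 6.
At n = 7 the blocks have lengths 7, 15.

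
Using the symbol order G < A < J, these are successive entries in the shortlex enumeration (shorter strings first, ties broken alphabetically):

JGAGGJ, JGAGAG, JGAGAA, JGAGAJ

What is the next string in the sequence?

JGAGJG

Find the rightmost character of JGAGAJ below J, bump it to the next letter, and reset everything to its right to G.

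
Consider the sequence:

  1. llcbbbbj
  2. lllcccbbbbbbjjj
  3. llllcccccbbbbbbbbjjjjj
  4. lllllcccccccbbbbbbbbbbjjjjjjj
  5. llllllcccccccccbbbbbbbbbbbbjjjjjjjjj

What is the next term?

Term n consists of n+1 l's, followed by 2n-1 c's, followed by 2n+2 b's, followed by 2n-1 j's (n = 1, 2, …).
At n = 6 the blocks have lengths 7, 11, 14, 11.

lllllllcccccccccccbbbbbbbbbbbbbbjjjjjjjjjjj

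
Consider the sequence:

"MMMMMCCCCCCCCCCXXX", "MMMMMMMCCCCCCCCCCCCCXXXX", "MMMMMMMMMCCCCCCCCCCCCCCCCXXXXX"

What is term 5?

Reading off run lengths: M runs 5, 7, 9; C runs 10, 13, 16; X runs 3, 4, 5 — each is linear in n, where the shown terms are n = 3, 4, 5.
Setting n = 7 gives 13, 22, 7 characters in each block.

MMMMMMMMMMMMMCCCCCCCCCCCCCCCCCCCCCCXXXXXXX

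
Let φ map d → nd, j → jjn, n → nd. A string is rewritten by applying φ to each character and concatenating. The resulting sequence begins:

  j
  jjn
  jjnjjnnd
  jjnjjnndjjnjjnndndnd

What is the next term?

Rewriting the 20 symbols of jjnjjnndjjnjjnndndnd one by one yields jjn jjn nd jjn jjn nd nd nd jjn jjn nd jjn jjn nd nd nd nd nd nd nd; concatenated:

jjnjjnndjjnjjnndndndjjnjjnndjjnjjnndndndndndndnd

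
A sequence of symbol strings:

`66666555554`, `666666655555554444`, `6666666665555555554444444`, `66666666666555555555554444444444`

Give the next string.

Term n consists of 2n+3 6's, followed by 2n+3 5's, followed by 3n-2 4's (n = 1, 2, …).
Setting n = 5 gives 13, 13, 13 characters in each block.

666666666666655555555555554444444444444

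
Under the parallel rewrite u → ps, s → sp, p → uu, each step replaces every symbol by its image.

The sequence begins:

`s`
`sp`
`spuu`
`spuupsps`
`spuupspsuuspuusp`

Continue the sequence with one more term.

Rewriting the 16 symbols of spuupspsuuspuusp one by one yields sp uu ps ps uu sp uu sp ps ps sp uu ps ps sp uu; concatenated:

spuupspsuuspuusppspsspuupspsspuu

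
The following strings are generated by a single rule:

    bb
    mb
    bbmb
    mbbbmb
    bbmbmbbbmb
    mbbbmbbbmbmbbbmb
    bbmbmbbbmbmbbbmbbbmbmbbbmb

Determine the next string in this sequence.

mbbbmbbbmbmbbbmbbbmbmbbbmbmbbbmbbbmbmbbbmb

This is a Fibonacci-style word recurrence s(k) = s(k−2)·s(k−1): e.g. bb·mb = bbmb.
Continuing: mbbbmbbbmbmbbbmb · bbmbmbbbmbmbbbmbbbmbmbbbmb gives term 8.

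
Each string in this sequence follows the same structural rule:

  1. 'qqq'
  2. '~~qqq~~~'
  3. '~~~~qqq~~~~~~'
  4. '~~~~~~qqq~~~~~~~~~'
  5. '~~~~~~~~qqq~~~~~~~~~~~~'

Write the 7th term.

Every step adds ~~ to the front and ~~~ to the end of the previous string.
From ~~~~~~~~qqq~~~~~~~~~~~~, 2 further steps: ~~~~~~~~qqq~~~~~~~~~~~~ → ~~~~~~~~~~qqq~~~~~~~~~~~~~~~ → (answer).

~~~~~~~~~~~~qqq~~~~~~~~~~~~~~~~~~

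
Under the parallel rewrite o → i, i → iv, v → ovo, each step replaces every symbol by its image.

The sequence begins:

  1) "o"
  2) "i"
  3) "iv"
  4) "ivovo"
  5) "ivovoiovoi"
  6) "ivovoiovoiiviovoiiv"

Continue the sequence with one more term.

ivovoiovoiiviovoiivivovoiviovoiivivovo

Applying the rule to each of the 19 symbols of ivovoiovoiiviovoiiv gives the pieces iv ovo i ovo i iv i ovo i iv iv ovo iv i ovo i iv iv ovo, which concatenate to the answer.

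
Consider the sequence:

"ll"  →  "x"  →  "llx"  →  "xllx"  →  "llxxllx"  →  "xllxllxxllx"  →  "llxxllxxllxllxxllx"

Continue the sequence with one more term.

xllxllxxllxllxxllxxllxllxxllx

This is a Fibonacci-style word recurrence s(k) = s(k−2)·s(k−1): e.g. ll·x = llx.
The next term joins xllxllxxllx and llxxllxxllxllxxllx.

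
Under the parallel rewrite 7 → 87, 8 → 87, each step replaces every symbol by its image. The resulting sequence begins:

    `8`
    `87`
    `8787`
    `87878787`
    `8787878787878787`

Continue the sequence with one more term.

Rewriting the 16 symbols of 8787878787878787 one by one yields 87 87 87 87 87 87 87 87 87 87 87 87 87 87 87 87; concatenated:

87878787878787878787878787878787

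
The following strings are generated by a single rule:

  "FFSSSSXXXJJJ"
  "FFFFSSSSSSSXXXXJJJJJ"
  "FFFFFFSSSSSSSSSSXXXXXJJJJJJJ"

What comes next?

The n-th term is 2n F's then 3n+1 S's then n+2 X's then 2n+1 J's (n = 1, 2, …).
For the next term, n = 4, so the run lengths are 8, 13, 6, 9.

FFFFFFFFSSSSSSSSSSSSSXXXXXXJJJJJJJJJ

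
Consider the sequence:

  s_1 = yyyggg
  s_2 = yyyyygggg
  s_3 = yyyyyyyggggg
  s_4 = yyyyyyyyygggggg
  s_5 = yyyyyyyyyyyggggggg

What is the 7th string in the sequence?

Reading off run lengths: y runs 3, 5, 7, 9, 11; g runs 3, 4, 5, 6, 7 — each is linear in n (n = 1, 2, …).
For term 7, n = 7, so the run lengths are 15, 9.

yyyyyyyyyyyyyyyggggggggg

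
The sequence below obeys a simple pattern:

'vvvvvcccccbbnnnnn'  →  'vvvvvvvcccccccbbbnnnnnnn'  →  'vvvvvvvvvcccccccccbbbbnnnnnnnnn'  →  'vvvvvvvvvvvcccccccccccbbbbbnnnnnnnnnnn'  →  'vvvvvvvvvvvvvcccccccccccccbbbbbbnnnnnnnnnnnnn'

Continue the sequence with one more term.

vvvvvvvvvvvvvvvcccccccccccccccbbbbbbbnnnnnnnnnnnnnnn

Reading off run lengths: v runs 5, 7, 9, 11, 13; c runs 5, 7, 9, 11, 13; b runs 2, 3, 4, 5, 6; n runs 5, 7, 9, 11, 13 — each is linear in n, where the shown terms are n = 2, 3, 4, 5, 6.
Setting n = 7 gives 15, 15, 7, 15 characters in each block.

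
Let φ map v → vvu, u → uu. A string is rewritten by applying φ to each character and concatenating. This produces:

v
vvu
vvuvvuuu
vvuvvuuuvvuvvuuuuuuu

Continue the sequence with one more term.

vvuvvuuuvvuvvuuuuuuuvvuvvuuuvvuvvuuuuuuuuuuuuuuu

φ(vvuvvuuuvvuvvuuuuuuu) expands symbol-by-symbol to vvu vvu uu vvu vvu uu uu uu vvu vvu uu vvu vvu uu uu uu uu uu uu uu; joining the 20 pieces gives the next term.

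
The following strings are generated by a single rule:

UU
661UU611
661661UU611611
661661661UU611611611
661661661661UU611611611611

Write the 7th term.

s(k+1) = 661·s(k)·611, so each term gains 661 as a prefix and 611 as a suffix.
From 661661661661UU611611611611, 2 further steps: 661661661661UU611611611611 → 661661661661661UU611611611611611 → (answer).

661661661661661661UU611611611611611611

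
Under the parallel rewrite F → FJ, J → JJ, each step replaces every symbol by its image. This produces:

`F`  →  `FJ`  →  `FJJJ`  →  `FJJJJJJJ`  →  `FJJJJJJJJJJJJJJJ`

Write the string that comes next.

Rewriting the 16 symbols of FJJJJJJJJJJJJJJJ one by one yields FJ JJ JJ JJ JJ JJ JJ JJ JJ JJ JJ JJ JJ JJ JJ JJ; concatenated:

FJJJJJJJJJJJJJJJJJJJJJJJJJJJJJJJ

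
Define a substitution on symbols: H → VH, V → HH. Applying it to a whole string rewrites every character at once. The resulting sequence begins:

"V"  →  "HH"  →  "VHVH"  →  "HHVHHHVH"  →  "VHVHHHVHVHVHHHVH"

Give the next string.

HHVHHHVHVHVHHHVHHHVHHHVHVHVHHHVH

φ(VHVHHHVHVHVHHHVH) expands symbol-by-symbol to HH VH HH VH VH VH HH VH HH VH HH VH VH VH HH VH; joining the 16 pieces gives the next term.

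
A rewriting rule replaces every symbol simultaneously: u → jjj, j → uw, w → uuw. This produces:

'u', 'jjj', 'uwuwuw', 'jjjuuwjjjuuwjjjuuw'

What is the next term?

uwuwuwjjjjjjuuwuwuwuwjjjjjjuuwuwuwuwjjjjjjuuw

Applying the rule to each of the 18 symbols of jjjuuwjjjuuwjjjuuw gives the pieces uw uw uw jjj jjj uuw uw uw uw jjj jjj uuw uw uw uw jjj jjj uuw, which concatenate to the answer.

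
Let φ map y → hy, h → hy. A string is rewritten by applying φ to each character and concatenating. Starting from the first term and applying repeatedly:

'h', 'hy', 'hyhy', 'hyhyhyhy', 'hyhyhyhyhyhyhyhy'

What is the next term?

Applying the rule to each of the 16 symbols of hyhyhyhyhyhyhyhy gives the pieces hy hy hy hy hy hy hy hy hy hy hy hy hy hy hy hy, which concatenate to the answer.

hyhyhyhyhyhyhyhyhyhyhyhyhyhyhyhy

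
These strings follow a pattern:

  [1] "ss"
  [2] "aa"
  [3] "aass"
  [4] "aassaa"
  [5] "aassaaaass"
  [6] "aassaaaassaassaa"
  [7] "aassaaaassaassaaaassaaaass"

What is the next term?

Each term (from the third on) is the previous term followed by the one before it: term 3 = aa·ss = aass.
The next term joins aassaaaassaassaaaassaaaass and aassaaaassaassaa.

aassaaaassaassaaaassaaaassaassaaaassaassaa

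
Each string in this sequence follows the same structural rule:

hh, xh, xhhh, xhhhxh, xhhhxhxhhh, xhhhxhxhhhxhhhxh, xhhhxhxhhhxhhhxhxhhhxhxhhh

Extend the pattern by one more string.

This is a Fibonacci-style word recurrence s(k) = s(k−1)·s(k−2): e.g. xh·hh = xhhh.
The next term joins xhhhxhxhhhxhhhxhxhhhxhxhhh and xhhhxhxhhhxhhhxh.

xhhhxhxhhhxhhhxhxhhhxhxhhhxhhhxhxhhhxhhhxh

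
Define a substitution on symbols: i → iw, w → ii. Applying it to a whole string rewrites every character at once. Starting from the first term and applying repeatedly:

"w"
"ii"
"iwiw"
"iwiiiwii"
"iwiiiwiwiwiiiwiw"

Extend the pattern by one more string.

Replace each of the 16 characters of iwiiiwiwiwiiiwiw in place — iw ii iw iw iw ii iw ii iw ii iw iw iw ii iw ii — and concatenate.

iwiiiwiwiwiiiwiiiwiiiwiwiwiiiwii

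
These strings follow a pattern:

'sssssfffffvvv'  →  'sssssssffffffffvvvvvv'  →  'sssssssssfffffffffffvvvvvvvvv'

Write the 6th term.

sssssssssssssssffffffffffffffffffffvvvvvvvvvvvvvvvvvv

The n-th term is 2n+3 s's then 3n+2 f's then 3n v's (n = 1, 2, …).
At n = 6 the blocks have lengths 15, 20, 18.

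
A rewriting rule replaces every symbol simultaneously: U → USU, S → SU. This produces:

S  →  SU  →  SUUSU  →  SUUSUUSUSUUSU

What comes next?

φ(SUUSUUSUSUUSU) expands symbol-by-symbol to SU USU USU SU USU USU SU USU SU USU USU SU USU; joining the 13 pieces gives the next term.

SUUSUUSUSUUSUUSUSUUSUSUUSUUSUSUUSU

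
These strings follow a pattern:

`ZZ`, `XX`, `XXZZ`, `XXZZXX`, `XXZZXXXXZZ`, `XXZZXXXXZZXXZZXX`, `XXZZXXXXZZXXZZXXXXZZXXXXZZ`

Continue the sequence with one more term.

This is a Fibonacci-style word recurrence s(k) = s(k−1)·s(k−2): e.g. XX·ZZ = XXZZ.
The next term joins XXZZXXXXZZXXZZXXXXZZXXXXZZ and XXZZXXXXZZXXZZXX.

XXZZXXXXZZXXZZXXXXZZXXXXZZXXZZXXXXZZXXZZXX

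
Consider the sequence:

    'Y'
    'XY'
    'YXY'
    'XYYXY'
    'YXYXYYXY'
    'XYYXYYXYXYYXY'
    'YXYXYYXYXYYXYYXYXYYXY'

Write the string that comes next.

XYYXYYXYXYYXYYXYXYYXYXYYXYYXYXYYXY

From term 3 onward, concatenate the second-to-last term with the last: Y·XY = YXY, XY·YXY = XYYXY, …
Continuing: XYYXYYXYXYYXY · YXYXYYXYXYYXYYXYXYYXY gives term 8.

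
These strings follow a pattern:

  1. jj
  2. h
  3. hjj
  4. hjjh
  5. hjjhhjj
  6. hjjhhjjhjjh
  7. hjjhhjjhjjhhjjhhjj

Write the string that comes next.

hjjhhjjhjjhhjjhhjjhjjhhjjhjjh

From term 3 onward, concatenate the last term with the second-to-last: h·jj = hjj, hjj·h = hjjh, …
The next term joins hjjhhjjhjjhhjjhhjj and hjjhhjjhjjh.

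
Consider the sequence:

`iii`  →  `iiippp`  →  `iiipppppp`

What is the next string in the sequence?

Each term is the previous one with ppp appended.
Applying this once more to iiipppppp:

iiippppppppp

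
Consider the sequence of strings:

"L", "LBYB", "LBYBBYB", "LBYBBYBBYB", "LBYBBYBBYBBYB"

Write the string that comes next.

The strings grow by a fixed suffix BYB each time.
Applying this once more to LBYBBYBBYBBYB:

LBYBBYBBYBBYBBYB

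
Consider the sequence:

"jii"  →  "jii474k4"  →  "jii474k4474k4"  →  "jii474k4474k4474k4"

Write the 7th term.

The strings grow by a fixed suffix 474k4 each time.
From jii474k4474k4474k4, 3 further steps: jii474k4474k4474k4 → jii474k4474k4474k4474k4 → jii474k4474k4474k4474k4474k4 → (answer).

jii474k4474k4474k4474k4474k4474k4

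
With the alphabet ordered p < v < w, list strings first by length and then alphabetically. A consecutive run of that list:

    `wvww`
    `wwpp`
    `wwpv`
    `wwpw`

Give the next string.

wwvp

Find the rightmost character of wwpw below w, bump it to the next letter, and reset everything to its right to p.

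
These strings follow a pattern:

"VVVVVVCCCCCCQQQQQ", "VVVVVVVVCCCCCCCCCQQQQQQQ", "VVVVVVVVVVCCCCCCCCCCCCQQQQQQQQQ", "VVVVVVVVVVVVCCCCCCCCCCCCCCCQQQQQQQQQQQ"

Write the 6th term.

The n-th term is 2n+2 V's then 3n C's then 2n+1 Q's, where the shown terms are n = 2, 3, 4, 5.
Setting n = 7 gives 16, 21, 15 characters in each block.

VVVVVVVVVVVVVVVVCCCCCCCCCCCCCCCCCCCCCQQQQQQQQQQQQQQQ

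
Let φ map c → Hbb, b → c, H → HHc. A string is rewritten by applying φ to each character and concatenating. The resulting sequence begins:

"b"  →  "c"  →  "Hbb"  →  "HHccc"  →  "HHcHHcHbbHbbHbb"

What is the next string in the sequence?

HHcHHcHbbHHcHHcHbbHHcccHHcccHHccc

φ(HHcHHcHbbHbbHbb) expands symbol-by-symbol to HHc HHc Hbb HHc HHc Hbb HHc c c HHc c c HHc c c; joining the 15 pieces gives the next term.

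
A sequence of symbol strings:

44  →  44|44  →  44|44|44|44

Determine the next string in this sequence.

Each string is two copies of the previous one joined by '|'.
One more doubling of 44|44|44|44 gives the answer.

44|44|44|44|44|44|44|44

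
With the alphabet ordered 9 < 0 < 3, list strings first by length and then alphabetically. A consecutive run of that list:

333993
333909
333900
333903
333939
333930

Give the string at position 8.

Stepping forward 2 times from 333930: 333930 → 333933, then the target.

333099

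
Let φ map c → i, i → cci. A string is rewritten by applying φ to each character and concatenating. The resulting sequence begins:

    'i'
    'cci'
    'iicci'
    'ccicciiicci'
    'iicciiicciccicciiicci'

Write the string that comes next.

ccicciiicciccicciiicciiicciiicciccicciiicci

φ(iicciiicciccicciiicci) expands symbol-by-symbol to cci cci i i cci cci cci i i cci i i cci i i cci cci cci i i cci; joining the 21 pieces gives the next term.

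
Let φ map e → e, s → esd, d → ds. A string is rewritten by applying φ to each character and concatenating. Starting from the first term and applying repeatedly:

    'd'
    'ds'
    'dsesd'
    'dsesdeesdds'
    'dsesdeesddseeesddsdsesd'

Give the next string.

Applying the rule to each of the 23 symbols of dsesdeesddseeesddsdsesd gives the pieces ds esd e esd ds e e esd ds ds esd e e e esd ds ds esd ds esd e esd ds, which concatenate to the answer.

dsesdeesddseeesddsdsesdeeeesddsdsesddsesdeesdds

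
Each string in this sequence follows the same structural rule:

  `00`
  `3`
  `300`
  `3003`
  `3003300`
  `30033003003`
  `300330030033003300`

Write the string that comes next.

This is a Fibonacci-style word recurrence s(k) = s(k−1)·s(k−2): e.g. 3·00 = 300.
So term 8 is 300330030033003300·30033003003.

30033003003300330030033003003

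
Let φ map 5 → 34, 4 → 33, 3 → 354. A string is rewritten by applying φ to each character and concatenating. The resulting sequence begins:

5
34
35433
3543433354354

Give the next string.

φ(3543433354354) expands symbol-by-symbol to 354 34 33 354 33 354 354 354 34 33 354 34 33; joining the 13 pieces gives the next term.

35434333543335435435434333543433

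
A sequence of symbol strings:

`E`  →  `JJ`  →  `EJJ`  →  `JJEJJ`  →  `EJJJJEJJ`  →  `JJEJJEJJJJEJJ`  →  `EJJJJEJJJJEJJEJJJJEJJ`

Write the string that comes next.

JJEJJEJJJJEJJEJJJJEJJJJEJJEJJJJEJJ

This is a Fibonacci-style word recurrence s(k) = s(k−2)·s(k−1): e.g. E·JJ = EJJ.
The next term joins JJEJJEJJJJEJJ and EJJJJEJJJJEJJEJJJJEJJ.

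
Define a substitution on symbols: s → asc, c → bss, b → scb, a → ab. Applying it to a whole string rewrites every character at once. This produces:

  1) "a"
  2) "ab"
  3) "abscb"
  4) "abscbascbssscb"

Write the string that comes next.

abscbascbssscbabascbssscbascascascbssscb

φ(abscbascbssscb) expands symbol-by-symbol to ab scb asc bss scb ab asc bss scb asc asc asc bss scb; joining the 14 pieces gives the next term.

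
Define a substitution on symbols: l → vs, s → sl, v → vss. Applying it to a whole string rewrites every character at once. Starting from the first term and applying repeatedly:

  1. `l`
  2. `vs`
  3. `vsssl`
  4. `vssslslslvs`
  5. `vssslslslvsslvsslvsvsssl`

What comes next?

vssslslslvsslvsslvsvssslslvsvssslslvsvssslvssslslslvs

Replace each of the 24 characters of vssslslslvsslvsslvsvsssl in place — vss sl sl sl vs sl vs sl vs vss sl sl vs vss sl sl vs vss sl vss sl sl sl vs — and concatenate.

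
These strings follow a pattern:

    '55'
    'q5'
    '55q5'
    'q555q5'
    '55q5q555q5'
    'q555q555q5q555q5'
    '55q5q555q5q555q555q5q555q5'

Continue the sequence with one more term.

From term 3 onward, concatenate the second-to-last term with the last: 55·q5 = 55q5, q5·55q5 = q555q5, …
Continuing: q555q555q5q555q5 · 55q5q555q5q555q555q5q555q5 gives term 8.

q555q555q5q555q555q5q555q5q555q555q5q555q5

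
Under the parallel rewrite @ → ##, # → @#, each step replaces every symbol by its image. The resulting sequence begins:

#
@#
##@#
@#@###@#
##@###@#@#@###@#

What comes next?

Rewriting the 16 symbols of ##@###@#@#@###@# one by one yields @# @# ## @# @# @# ## @# ## @# ## @# @# @# ## @#; concatenated:

@#@###@#@#@###@###@###@#@#@###@#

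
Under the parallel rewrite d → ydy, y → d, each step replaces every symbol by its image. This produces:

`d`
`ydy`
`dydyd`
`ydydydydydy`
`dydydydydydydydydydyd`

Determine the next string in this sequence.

ydydydydydydydydydydydydydydydydydydydydydy

φ(dydydydydydydydydydyd) expands symbol-by-symbol to ydy d ydy d ydy d ydy d ydy d ydy d ydy d ydy d ydy d ydy d ydy; joining the 21 pieces gives the next term.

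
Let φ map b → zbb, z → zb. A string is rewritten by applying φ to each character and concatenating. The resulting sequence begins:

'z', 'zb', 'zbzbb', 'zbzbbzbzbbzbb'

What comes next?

zbzbbzbzbbzbbzbzbbzbzbbzbbzbzbbzbb

Applying the rule to each of the 13 symbols of zbzbbzbzbbzbb gives the pieces zb zbb zb zbb zbb zb zbb zb zbb zbb zb zbb zbb, which concatenate to the answer.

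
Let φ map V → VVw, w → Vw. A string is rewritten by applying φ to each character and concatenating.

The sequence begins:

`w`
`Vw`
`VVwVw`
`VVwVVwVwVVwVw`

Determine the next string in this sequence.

Rewriting the 13 symbols of VVwVVwVwVVwVw one by one yields VVw VVw Vw VVw VVw Vw VVw Vw VVw VVw Vw VVw Vw; concatenated:

VVwVVwVwVVwVVwVwVVwVwVVwVVwVwVVwVw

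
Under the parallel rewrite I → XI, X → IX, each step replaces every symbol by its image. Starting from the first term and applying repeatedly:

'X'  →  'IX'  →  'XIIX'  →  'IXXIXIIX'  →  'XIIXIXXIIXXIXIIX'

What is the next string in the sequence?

Rewriting the 16 symbols of XIIXIXXIIXXIXIIX one by one yields IX XI XI IX XI IX IX XI XI IX IX XI IX XI XI IX; concatenated:

IXXIXIIXXIIXIXXIXIIXIXXIIXXIXIIX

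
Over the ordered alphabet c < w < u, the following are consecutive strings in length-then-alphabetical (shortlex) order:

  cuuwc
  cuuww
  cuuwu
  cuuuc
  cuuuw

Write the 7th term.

wcccc

Stepping forward 2 times from cuuuw: cuuuw → cuuuu, then the target.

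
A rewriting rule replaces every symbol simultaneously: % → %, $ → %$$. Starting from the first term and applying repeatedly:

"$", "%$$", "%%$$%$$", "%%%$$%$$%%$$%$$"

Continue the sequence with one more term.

Rewriting the 15 symbols of %%%$$%$$%%$$%$$ one by one yields % % % %$$ %$$ % %$$ %$$ % % %$$ %$$ % %$$ %$$; concatenated:

%%%%$$%$$%%$$%$$%%%$$%$$%%$$%$$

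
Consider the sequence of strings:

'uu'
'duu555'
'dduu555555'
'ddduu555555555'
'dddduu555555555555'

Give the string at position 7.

dddddduu555555555555555555

Each term wraps the previous one in d on the left and 555 on the right.
From dddduu555555555555, 2 further steps: dddduu555555555555 → ddddduu555555555555555 → (answer).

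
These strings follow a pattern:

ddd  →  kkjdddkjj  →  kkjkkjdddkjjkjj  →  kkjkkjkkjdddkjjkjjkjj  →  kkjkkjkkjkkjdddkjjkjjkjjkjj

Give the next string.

s(k+1) = kkj·s(k)·kjj, so each term gains kkj as a prefix and kjj as a suffix.
Applying this once more to kkjkkjkkjkkjdddkjjkjjkjjkjj:

kkjkkjkkjkkjkkjdddkjjkjjkjjkjjkjj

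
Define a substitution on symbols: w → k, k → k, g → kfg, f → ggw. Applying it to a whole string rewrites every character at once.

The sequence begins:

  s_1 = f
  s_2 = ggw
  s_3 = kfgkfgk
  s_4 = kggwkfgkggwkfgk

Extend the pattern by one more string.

Rewriting the 15 symbols of kggwkfgkggwkfgk one by one yields k kfg kfg k k ggw kfg k kfg kfg k k ggw kfg k; concatenated:

kkfgkfgkkggwkfgkkfgkfgkkggwkfgk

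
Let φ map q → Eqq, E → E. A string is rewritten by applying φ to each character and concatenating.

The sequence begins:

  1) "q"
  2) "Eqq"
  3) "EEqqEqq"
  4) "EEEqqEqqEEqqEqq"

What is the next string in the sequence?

Rewriting the 15 symbols of EEEqqEqqEEqqEqq one by one yields E E E Eqq Eqq E Eqq Eqq E E Eqq Eqq E Eqq Eqq; concatenated:

EEEEqqEqqEEqqEqqEEEqqEqqEEqqEqq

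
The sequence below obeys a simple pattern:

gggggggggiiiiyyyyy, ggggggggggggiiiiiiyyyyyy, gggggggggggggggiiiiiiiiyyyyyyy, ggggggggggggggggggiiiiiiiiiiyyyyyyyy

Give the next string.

gggggggggggggggggggggiiiiiiiiiiiiyyyyyyyyy

The n-th term is 3n g's then 2n-2 i's then n+2 y's, where the shown terms are n = 3, 4, 5, 6.
At n = 7 the blocks have lengths 21, 12, 9.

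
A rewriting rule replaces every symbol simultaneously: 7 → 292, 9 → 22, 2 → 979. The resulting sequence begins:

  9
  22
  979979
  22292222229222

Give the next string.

Replace each of the 14 characters of 22292222229222 in place — 979 979 979 22 979 979 979 979 979 979 22 979 979 979 — and concatenate.

9799799792297997997997997997922979979979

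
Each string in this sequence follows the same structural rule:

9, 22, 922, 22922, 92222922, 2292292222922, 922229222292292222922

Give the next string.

2292292222922922229222292292222922

This is a Fibonacci-style word recurrence s(k) = s(k−2)·s(k−1): e.g. 9·22 = 922.
The next term joins 2292292222922 and 922229222292292222922.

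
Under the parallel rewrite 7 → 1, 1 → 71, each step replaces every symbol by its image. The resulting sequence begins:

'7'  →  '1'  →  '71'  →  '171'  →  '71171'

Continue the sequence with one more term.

17171171

Apply φ to 71171 symbol by symbol: 7→1, 1→71, 1→71, 7→1, 1→71; joined: 1 71 71 1 71.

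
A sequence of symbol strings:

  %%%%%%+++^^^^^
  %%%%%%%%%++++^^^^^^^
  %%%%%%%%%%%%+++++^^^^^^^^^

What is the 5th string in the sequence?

%%%%%%%%%%%%%%%%%%+++++++^^^^^^^^^^^^^

Term n consists of 3n %'s, followed by n+1 +'s, followed by 2n+1 ^'s, where the shown terms are n = 2, 3, 4.
At n = 6 the blocks have lengths 18, 7, 13.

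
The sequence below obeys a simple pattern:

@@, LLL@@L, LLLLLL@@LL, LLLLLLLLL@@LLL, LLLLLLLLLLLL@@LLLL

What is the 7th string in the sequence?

Each term wraps the previous one in LLL on the left and L on the right.
From LLLLLLLLLLLL@@LLLL, 2 further steps: LLLLLLLLLLLL@@LLLL → LLLLLLLLLLLLLLL@@LLLLL → (answer).

LLLLLLLLLLLLLLLLLL@@LLLLLL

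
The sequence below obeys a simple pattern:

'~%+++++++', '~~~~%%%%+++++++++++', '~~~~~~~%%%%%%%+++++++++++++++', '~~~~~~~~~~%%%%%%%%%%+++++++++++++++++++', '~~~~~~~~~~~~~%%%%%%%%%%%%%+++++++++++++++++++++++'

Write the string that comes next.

~~~~~~~~~~~~~~~~%%%%%%%%%%%%%%%%+++++++++++++++++++++++++++

Reading off run lengths: ~ runs 1, 4, 7, 10, 13; % runs 1, 4, 7, 10, 13; + runs 7, 11, 15, 19, 23 — each is linear in n (n = 1, 2, …).
At n = 6 the blocks have lengths 16, 16, 27.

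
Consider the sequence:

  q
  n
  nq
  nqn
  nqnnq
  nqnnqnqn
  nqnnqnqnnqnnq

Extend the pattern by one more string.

nqnnqnqnnqnnqnqnnqnqn

Each term (from the third on) is the previous term followed by the one before it: term 3 = n·q = nq.
The next term joins nqnnqnqnnqnnq and nqnnqnqn.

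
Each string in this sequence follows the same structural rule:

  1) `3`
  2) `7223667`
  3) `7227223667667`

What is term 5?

7227227227223667667667667

Each term wraps the previous one in 722 on the left and 667 on the right.
From 7227223667667, 2 further steps: 7227223667667 → 7227227223667667667 → (answer).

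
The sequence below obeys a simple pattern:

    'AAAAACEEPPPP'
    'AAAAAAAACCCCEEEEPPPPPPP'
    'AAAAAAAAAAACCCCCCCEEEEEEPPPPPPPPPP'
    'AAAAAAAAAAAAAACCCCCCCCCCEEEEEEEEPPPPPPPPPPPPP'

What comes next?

Reading off run lengths: A runs 5, 8, 11, 14; C runs 1, 4, 7, 10; E runs 2, 4, 6, 8; P runs 4, 7, 10, 13 — each is linear in n (n = 1, 2, …).
For the next term, n = 5, so the run lengths are 17, 13, 10, 16.

AAAAAAAAAAAAAAAAACCCCCCCCCCCCCEEEEEEEEEEPPPPPPPPPPPPPPPP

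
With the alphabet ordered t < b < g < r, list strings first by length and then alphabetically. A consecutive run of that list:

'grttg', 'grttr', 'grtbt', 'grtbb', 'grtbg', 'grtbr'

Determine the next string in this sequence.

grtgt

Treat grtbr as a base-4 numeral over the given alphabet and add one, carrying through any trailing r's.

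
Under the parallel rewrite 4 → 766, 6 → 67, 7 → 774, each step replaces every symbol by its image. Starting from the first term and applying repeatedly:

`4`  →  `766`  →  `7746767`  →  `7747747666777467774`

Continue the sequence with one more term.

77477476677477476677467676777477477476667774774774766

φ(7747747666777467774) expands symbol-by-symbol to 774 774 766 774 774 766 774 67 67 67 774 774 774 766 67 774 774 774 766; joining the 19 pieces gives the next term.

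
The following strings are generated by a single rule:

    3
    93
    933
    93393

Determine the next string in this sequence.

93393933

From term 3 onward, concatenate the last term with the second-to-last: 93·3 = 933, 933·93 = 93393, …
So term 5 is 93393·933.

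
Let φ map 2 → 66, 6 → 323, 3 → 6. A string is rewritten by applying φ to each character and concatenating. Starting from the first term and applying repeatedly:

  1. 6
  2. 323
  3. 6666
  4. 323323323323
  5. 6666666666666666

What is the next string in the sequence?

Applying the rule to each of the 16 symbols of 6666666666666666 gives the pieces 323 323 323 323 323 323 323 323 323 323 323 323 323 323 323 323, which concatenate to the answer.

323323323323323323323323323323323323323323323323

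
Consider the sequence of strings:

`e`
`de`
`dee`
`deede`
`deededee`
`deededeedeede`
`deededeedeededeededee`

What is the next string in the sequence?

deededeedeededeededeedeededeedeede

This is a Fibonacci-style word recurrence s(k) = s(k−1)·s(k−2): e.g. de·e = dee.
Continuing: deededeedeededeededee · deededeedeede gives term 8.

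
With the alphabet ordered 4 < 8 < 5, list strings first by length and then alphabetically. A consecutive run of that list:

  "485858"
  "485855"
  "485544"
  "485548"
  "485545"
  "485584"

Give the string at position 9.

Stepping forward 3 times from 485584: 485584 → 485588 → 485585, then the target.

485554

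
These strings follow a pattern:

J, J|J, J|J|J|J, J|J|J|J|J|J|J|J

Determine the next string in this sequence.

Every step duplicates the string with '|' between the halves.
Doubling J|J|J|J|J|J|J|J with '|' between the halves:

J|J|J|J|J|J|J|J|J|J|J|J|J|J|J|J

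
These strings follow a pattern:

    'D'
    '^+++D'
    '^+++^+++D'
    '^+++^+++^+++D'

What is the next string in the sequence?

^+++^+++^+++^+++D

Every step adds ^+++ at the front: s(k+1) = ^+++·s(k).
One more step from ^+++^+++^+++D gives the answer.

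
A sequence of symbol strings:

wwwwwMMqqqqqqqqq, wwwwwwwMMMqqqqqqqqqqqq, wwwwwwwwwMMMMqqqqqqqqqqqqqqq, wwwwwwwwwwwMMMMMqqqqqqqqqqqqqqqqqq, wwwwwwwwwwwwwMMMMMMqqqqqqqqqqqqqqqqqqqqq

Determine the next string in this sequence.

wwwwwwwwwwwwwwwMMMMMMMqqqqqqqqqqqqqqqqqqqqqqqq

Reading off run lengths: w runs 5, 7, 9, 11, 13; M runs 2, 3, 4, 5, 6; q runs 9, 12, 15, 18, 21 — each is linear in n, where the shown terms are n = 2, 3, 4, 5, 6.
At n = 7 the blocks have lengths 15, 7, 24.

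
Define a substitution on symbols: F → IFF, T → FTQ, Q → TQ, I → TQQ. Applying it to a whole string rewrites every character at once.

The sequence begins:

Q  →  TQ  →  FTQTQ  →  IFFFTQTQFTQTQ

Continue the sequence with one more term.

TQQIFFIFFIFFFTQTQFTQTQIFFFTQTQFTQTQ

Applying the rule to each of the 13 symbols of IFFFTQTQFTQTQ gives the pieces TQQ IFF IFF IFF FTQ TQ FTQ TQ IFF FTQ TQ FTQ TQ, which concatenate to the answer.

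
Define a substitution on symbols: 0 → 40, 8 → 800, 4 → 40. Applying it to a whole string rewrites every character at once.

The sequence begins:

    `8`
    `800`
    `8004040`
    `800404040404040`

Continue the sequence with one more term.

8004040404040404040404040404040

Replace each of the 15 characters of 800404040404040 in place — 800 40 40 40 40 40 40 40 40 40 40 40 40 40 40 — and concatenate.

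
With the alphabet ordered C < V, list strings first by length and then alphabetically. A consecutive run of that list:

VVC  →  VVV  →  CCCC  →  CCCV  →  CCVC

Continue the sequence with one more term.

CCVV

Find the rightmost character of CCVC below V, bump it to the next letter, and reset everything to its right to C.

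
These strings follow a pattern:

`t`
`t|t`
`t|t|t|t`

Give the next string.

Each string is two copies of the previous one joined by '|'.
One more doubling of t|t|t|t gives the answer.

t|t|t|t|t|t|t|t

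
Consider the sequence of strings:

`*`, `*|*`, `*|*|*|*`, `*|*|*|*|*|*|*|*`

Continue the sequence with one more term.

*|*|*|*|*|*|*|*|*|*|*|*|*|*|*|*

s(k+1) = s(k)·|·s(k) — each term doubles the last with '|' between the halves.
One more doubling of *|*|*|*|*|*|*|* gives the answer.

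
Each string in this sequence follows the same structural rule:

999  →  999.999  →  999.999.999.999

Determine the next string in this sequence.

999.999.999.999.999.999.999.999

Every step duplicates the string with '.' between the halves.
One more doubling of 999.999.999.999 gives the answer.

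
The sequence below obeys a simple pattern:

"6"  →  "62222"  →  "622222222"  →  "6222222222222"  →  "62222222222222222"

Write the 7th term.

6222222222222222222222222

The strings grow by a fixed suffix 2222 each time.
From 62222222222222222, 2 further steps: 62222222222222222 → 622222222222222222222 → (answer).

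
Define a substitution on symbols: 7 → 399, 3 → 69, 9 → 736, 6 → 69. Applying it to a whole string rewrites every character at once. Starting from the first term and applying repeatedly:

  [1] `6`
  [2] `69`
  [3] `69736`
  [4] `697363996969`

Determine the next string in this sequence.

697363996969697367366973669736

Rewriting each symbol of 697363996969: 6→69, 9→736, 7→399, 3→69, 6→69, 3→69, 9→736, 9→736, 6→69, 9→736, 6→69, 9→736, which concatenates to 69 736 399 69 69 69 736 736 69 736 69 736.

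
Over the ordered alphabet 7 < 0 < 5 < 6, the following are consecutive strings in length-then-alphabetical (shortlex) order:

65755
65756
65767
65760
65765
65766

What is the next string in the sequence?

65077

Treat 65766 as a base-4 numeral over the given alphabet and add one, carrying through any trailing 6's.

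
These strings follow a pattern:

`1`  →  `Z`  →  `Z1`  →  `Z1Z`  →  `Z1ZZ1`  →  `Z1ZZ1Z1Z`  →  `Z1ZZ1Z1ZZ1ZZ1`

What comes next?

Z1ZZ1Z1ZZ1ZZ1Z1ZZ1Z1Z

This is a Fibonacci-style word recurrence s(k) = s(k−1)·s(k−2): e.g. Z·1 = Z1.
Continuing: Z1ZZ1Z1ZZ1ZZ1 · Z1ZZ1Z1Z gives term 8.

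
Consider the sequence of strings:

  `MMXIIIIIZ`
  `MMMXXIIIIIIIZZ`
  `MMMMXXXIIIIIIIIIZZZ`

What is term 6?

Term n consists of n+1 M's, followed by n X's, followed by 2n+3 I's, followed by n Z's (n = 1, 2, …).
At n = 6 the blocks have lengths 7, 6, 15, 6.

MMMMMMMXXXXXXIIIIIIIIIIIIIIIZZZZZZ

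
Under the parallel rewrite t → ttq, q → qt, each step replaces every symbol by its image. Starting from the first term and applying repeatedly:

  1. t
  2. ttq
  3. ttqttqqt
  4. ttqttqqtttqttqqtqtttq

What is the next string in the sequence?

Rewriting the 21 symbols of ttqttqqtttqttqqtqtttq one by one yields ttq ttq qt ttq ttq qt qt ttq ttq ttq qt ttq ttq qt qt ttq qt ttq ttq ttq qt; concatenated:

ttqttqqtttqttqqtqtttqttqttqqtttqttqqtqtttqqtttqttqttqqt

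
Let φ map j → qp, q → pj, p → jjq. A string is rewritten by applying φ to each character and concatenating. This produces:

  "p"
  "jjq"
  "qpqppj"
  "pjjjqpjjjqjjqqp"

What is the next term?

jjqqpqpqppjjjqqpqpqppjqpqppjpjjjq

Applying the rule to each of the 15 symbols of pjjjqpjjjqjjqqp gives the pieces jjq qp qp qp pj jjq qp qp qp pj qp qp pj pj jjq, which concatenate to the answer.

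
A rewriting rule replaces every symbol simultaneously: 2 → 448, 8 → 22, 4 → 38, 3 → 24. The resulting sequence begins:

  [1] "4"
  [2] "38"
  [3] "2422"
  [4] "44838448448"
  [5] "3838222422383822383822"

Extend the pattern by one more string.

Replace each of the 22 characters of 3838222422383822383822 in place — 24 22 24 22 448 448 448 38 448 448 24 22 24 22 448 448 24 22 24 22 448 448 — and concatenate.

24222422448448448384484482422242244844824222422448448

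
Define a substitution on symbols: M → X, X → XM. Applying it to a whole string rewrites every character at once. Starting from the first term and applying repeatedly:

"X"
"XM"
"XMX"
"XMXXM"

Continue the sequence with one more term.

Expanding XMXXM: X→XM, M→X, X→XM, X→XM, M→X. Concatenated: XM X XM XM X.

XMXXMXMX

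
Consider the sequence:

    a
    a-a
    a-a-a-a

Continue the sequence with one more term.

a-a-a-a-a-a-a-a

s(k+1) = s(k)·-·s(k) — each term doubles the last with '-' between the halves.
So the next term is two copies of a-a-a-a with '-' between the halves.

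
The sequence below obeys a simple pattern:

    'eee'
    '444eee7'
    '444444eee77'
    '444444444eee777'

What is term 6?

Each term wraps the previous one in 444 on the left and 7 on the right.
From 444444444eee777, 2 further steps: 444444444eee777 → 444444444444eee7777 → (answer).

444444444444444eee77777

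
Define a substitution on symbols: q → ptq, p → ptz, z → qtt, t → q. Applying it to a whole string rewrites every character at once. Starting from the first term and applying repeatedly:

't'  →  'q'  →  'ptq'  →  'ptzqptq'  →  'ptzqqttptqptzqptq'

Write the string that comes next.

ptzqqttptqptqqqptzqptqptzqqttptqptzqptq

Applying the rule to each of the 17 symbols of ptzqqttptqptzqptq gives the pieces ptz q qtt ptq ptq q q ptz q ptq ptz q qtt ptq ptz q ptq, which concatenate to the answer.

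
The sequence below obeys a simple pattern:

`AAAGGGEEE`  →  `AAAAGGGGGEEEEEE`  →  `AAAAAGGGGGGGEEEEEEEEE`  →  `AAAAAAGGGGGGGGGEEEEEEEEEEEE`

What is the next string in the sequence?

Reading off run lengths: A runs 3, 4, 5, 6; G runs 3, 5, 7, 9; E runs 3, 6, 9, 12 — each is linear in n (n = 1, 2, …).
At n = 5 the blocks have lengths 7, 11, 15.

AAAAAAAGGGGGGGGGGGEEEEEEEEEEEEEEE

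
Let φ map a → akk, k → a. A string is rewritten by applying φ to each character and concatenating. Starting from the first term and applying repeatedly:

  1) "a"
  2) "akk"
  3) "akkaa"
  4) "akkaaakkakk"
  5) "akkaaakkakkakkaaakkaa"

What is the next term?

Rewriting the 21 symbols of akkaaakkakkakkaaakkaa one by one yields akk a a akk akk akk a a akk a a akk a a akk akk akk a a akk akk; concatenated:

akkaaakkakkakkaaakkaaakkaaakkakkakkaaakkakk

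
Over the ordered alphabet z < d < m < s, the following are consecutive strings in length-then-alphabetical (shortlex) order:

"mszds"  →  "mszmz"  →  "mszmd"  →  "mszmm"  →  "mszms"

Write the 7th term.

Advancing 2 positions from mszms through mszms → mszsz reaches term 7.

mszsd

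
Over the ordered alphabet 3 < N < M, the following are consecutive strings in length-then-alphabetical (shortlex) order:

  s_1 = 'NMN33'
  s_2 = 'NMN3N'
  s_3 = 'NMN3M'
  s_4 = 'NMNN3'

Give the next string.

NMNNN

The successor of NMNN3 increments the rightmost position that isn't already M and resets every position after it to 3.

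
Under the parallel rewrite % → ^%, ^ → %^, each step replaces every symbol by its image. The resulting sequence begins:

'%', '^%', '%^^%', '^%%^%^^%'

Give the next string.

%^^%^%%^^%%^%^^%

Expanding ^%%^%^^%: ^→%^, %→^%, %→^%, ^→%^, %→^%, ^→%^, ^→%^, %→^%. Concatenated: %^ ^% ^% %^ ^% %^ %^ ^%.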